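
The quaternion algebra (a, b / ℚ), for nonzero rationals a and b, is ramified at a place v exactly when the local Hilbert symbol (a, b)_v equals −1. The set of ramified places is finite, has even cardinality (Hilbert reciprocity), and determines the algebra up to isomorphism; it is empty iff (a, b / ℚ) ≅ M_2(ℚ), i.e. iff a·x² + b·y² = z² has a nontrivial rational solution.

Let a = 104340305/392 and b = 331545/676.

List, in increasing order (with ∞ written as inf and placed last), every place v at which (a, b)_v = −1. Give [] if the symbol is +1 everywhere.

Mod squares: a ≡ 74290, b ≡ 345. Check v ∈ {∞, 2, 3, 5, 7, 13, 17, 19, 23, 31, 53}.
v=53: a=53^2·(≡40), b=53^0·(≡14) mod 53; (40|53)=+1, (14|53)=-1; (−1)^{2·0·26}·(+1)^0·(-1)^2 = +1.
v=3: a=3^0·(≡1), b=3^1·(≡1) mod 3; (1|3)=+1, (1|3)=+1; (−1)^{0·1·1}·(+1)^1·(+1)^0 = +1.
v=13: a=13^0·(≡2), b=13^-2·(≡8) mod 13; (2|13)=-1, (8|13)=-1; (−1)^{0·-2·6}·(-1)^-2·(-1)^0 = +1.
v=5: a=5^1·(≡3), b=5^1·(≡4) mod 5; (3|5)=-1, (4|5)=+1; (−1)^{1·1·2}·(-1)^1·(+1)^1 = -1.
v=∞: 74290 > 0 and 345 > 0  ⇒  (a,b)_∞ = +1.
v=23: a=23^1·(≡15), b=23^1·(≡7) mod 23; (15|23)=-1, (7|23)=-1; (−1)^{1·1·11}·(-1)^1·(-1)^1 = -1.
v=31: a=31^0·(≡2), b=31^2·(≡20) mod 31; (2|31)=+1, (20|31)=+1; (−1)^{0·2·15}·(+1)^2·(+1)^0 = +1.
v=7: a=7^-2·(≡6), b=7^0·(≡1) mod 7; (6|7)=-1, (1|7)=+1; (−1)^{-2·0·3}·(-1)^0·(+1)^-2 = +1.
v=2: v_2(a)=-3, v_2(b)=-2; units ≡ 1, 1 (mod 8); ε·ε+αω+βω = 0·0+-3·0+-2·0 ≡ 0  ⇒  (a,b)_2 = +1.
v=19: a=19^1·(≡10), b=19^0·(≡3) mod 19; (10|19)=-1, (3|19)=-1; (−1)^{1·0·9}·(-1)^0·(-1)^1 = -1.
v=17: a=17^1·(≡2), b=17^0·(≡10) mod 17; (2|17)=+1, (10|17)=-1; (−1)^{1·0·8}·(+1)^0·(-1)^1 = -1.
Ram(74290, 345) = {5, 17, 19, 23}; no ℚ_5-point on the conic.

[5, 17, 19, 23]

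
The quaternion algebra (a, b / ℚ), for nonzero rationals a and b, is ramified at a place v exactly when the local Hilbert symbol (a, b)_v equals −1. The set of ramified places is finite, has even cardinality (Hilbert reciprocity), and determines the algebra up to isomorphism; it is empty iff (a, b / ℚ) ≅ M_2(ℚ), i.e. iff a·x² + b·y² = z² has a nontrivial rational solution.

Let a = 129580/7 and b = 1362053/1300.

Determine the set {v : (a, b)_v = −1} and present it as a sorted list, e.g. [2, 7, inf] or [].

(a, b) ≡ (226765, 1001) mod (ℚ^×)²; places V = {2, 5, 7, 11, 13, 19, 31, ∞}.
(a,b)_7: α=-1, u≡3; β=3, v≡6 (mod 7); (3|7)=-1, (6|7)=-1; sign (−1)^1·-1^3·-1^-1 = -1.
(a,b)_11: α=1, u≡3; β=1, v≡9 (mod 11); (3|11)=+1, (9|11)=+1; sign (−1)^1·+1^1·+1^1 = -1.
(a,b)_2: α=2, β=-2; u≡5, v≡1 (mod 8); ε(u)ε(v)=0·0, αω(v)=2·0, βω(u)=-2·1; sum ≡ 0  ⇒  +1.
(a,b)_31: α=1, u≡17; β=0, v≡28 (mod 31); (17|31)=-1, (28|31)=+1; sign (−1)^0·-1^0·+1^1 = +1.
(a,b)_19: α=1, u≡8; β=2, v≡18 (mod 19); (8|19)=-1, (18|19)=-1; sign (−1)^0·-1^2·-1^1 = -1.
(a,b)_5: α=1, u≡3; β=-2, v≡4 (mod 5); (3|5)=-1, (4|5)=+1; sign (−1)^0·-1^-2·+1^1 = +1.
(a,b)_13: α=0, u≡5; β=-1, v≡12 (mod 13); (5|13)=-1, (12|13)=+1; sign (−1)^0·-1^-1·+1^0 = -1.
(a,b)_∞: sgn(226765)=+, sgn(1001)=+, so +1.
(226765, 1001 / ℚ) ramifies at {7, 11, 13, 19}: a division algebra.

[7, 11, 13, 19]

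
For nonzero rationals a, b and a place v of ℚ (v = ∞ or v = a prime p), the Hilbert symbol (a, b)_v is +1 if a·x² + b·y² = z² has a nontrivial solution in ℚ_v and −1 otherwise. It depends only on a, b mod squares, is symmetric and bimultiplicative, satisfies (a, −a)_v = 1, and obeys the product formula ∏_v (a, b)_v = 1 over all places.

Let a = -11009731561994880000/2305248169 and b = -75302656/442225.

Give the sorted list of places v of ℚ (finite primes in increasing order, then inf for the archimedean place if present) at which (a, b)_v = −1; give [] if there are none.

Mod squares: a ≡ -33, b ≡ -2431. Check v ∈ {∞, 2, 3, 5, 7, 11, 13, 17, 19}.
v=7: a=7^-2·(≡1), b=7^-2·(≡6) mod 7; (1|7)=+1, (6|7)=-1; (−1)^{-2·-2·3}·(+1)^-2·(-1)^-2 = +1.
v=19: a=19^-6·(≡1), b=19^-2·(≡7) mod 19; (1|19)=+1, (7|19)=+1; (−1)^{-6·-2·9}·(+1)^-2·(+1)^-6 = +1.
v=∞: -33 < 0 and -2431 < 0  ⇒  (a,b)_∞ = -1.
v=3: a=3^7·(≡1), b=3^0·(≡2) mod 3; (1|3)=+1, (2|3)=-1; (−1)^{7·0·1}·(+1)^0·(-1)^7 = -1.
v=2: v_2(a)=10, v_2(b)=8; units ≡ 7, 1 (mod 8); ε·ε+αω+βω = 1·0+10·0+8·0 ≡ 0  ⇒  (a,b)_2 = +1.
v=11: a=11^5·(≡10), b=11^3·(≡10) mod 11; (10|11)=-1, (10|11)=-1; (−1)^{5·3·5}·(-1)^3·(-1)^5 = -1.
v=17: a=17^2·(≡1), b=17^1·(≡5) mod 17; (1|17)=+1, (5|17)=-1; (−1)^{2·1·8}·(+1)^1·(-1)^2 = +1.
v=5: a=5^4·(≡3), b=5^-2·(≡1) mod 5; (3|5)=-1, (1|5)=+1; (−1)^{4·-2·2}·(-1)^-2·(+1)^4 = +1.
v=13: a=13^2·(≡11), b=13^1·(≡7) mod 13; (11|13)=-1, (7|13)=-1; (−1)^{2·1·6}·(-1)^1·(-1)^2 = -1.
(-33, -2431 / ℚ) ramifies at {3, 11, 13, ∞}: a division algebra.

[3, 11, 13, inf]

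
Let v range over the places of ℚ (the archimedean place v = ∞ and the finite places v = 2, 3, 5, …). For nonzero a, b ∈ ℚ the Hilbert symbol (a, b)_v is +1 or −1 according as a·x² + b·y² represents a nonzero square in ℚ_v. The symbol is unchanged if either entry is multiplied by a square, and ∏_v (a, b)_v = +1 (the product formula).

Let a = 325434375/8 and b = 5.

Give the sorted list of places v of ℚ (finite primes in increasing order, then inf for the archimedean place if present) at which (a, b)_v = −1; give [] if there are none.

(a, b) ≡ (115710, 5) mod (ℚ^×)²; places V = {2, 3, 5, 7, 19, 29, ∞}.
(a,b)_2: α=-3, β=0; u≡7, v≡5 (mod 8); ε(u)ε(v)=1·0, αω(v)=-3·1, βω(u)=0·0; sum ≡ 1  ⇒  -1.
(a,b)_5: α=5, u≡3; β=1, v≡1 (mod 5); (3|5)=-1, (1|5)=+1; sign (−1)^0·-1^1·+1^5 = -1.
(a,b)_∞: sgn(115710)=+, sgn(5)=+, so +1.
(a,b)_3: α=3, u≡2; β=0, v≡2 (mod 3); (2|3)=-1, (2|3)=-1; sign (−1)^0·-1^0·-1^3 = -1.
(a,b)_7: α=1, u≡6; β=0, v≡5 (mod 7); (6|7)=-1, (5|7)=-1; sign (−1)^0·-1^0·-1^1 = -1.
(a,b)_29: α=1, u≡8; β=0, v≡5 (mod 29); (8|29)=-1, (5|29)=+1; sign (−1)^0·-1^0·+1^1 = +1.
(a,b)_19: α=1, u≡3; β=0, v≡5 (mod 19); (3|19)=-1, (5|19)=+1; sign (−1)^0·-1^0·+1^1 = +1.
|Ram(115710, 5)| = 4, even; anisotropic at {2, 3, 5, 7}.

[2, 3, 5, 7]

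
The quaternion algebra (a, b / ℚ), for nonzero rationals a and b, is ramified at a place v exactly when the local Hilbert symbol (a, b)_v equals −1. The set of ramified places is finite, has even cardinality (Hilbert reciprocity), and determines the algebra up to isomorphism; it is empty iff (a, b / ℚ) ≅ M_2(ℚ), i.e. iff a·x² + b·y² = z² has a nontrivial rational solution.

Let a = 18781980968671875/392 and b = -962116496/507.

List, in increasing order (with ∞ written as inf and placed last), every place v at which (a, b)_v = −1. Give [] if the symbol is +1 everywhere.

[2, 5, 17, 23, 31, 41]

Mod squares: a ≡ 300390, b ≡ -1490883. Check v ∈ {∞, 2, 3, 5, 7, 11, 13, 17, 19, 23, 31, 41}.
v=3: a=3^3·(≡2), b=3^-1·(≡1) mod 3; (2|3)=-1, (1|3)=+1; (−1)^{3·-1·1}·(-1)^-1·(+1)^3 = +1.
v=41: a=41^2·(≡14), b=41^1·(≡9) mod 41; (14|41)=-1, (9|41)=+1; (−1)^{2·1·20}·(-1)^1·(+1)^2 = -1.
v=7: a=7^-2·(≡3), b=7^0·(≡3) mod 7; (3|7)=-1, (3|7)=-1; (−1)^{-2·0·3}·(-1)^0·(-1)^-2 = +1.
v=31: a=31^1·(≡4), b=31^1·(≡9) mod 31; (4|31)=+1, (9|31)=+1; (−1)^{1·1·15}·(+1)^1·(+1)^1 = -1.
v=17: a=17^1·(≡3), b=17^1·(≡16) mod 17; (3|17)=-1, (16|17)=+1; (−1)^{1·1·8}·(-1)^1·(+1)^1 = -1.
v=19: a=19^1·(≡15), b=19^0·(≡1) mod 19; (15|19)=-1, (1|19)=+1; (−1)^{1·0·9}·(-1)^0·(+1)^1 = +1.
v=∞: 300390 > 0 and -1490883 < 0  ⇒  (a,b)_∞ = +1.
v=23: a=23^2·(≡7), b=23^1·(≡6) mod 23; (7|23)=-1, (6|23)=+1; (−1)^{2·1·11}·(-1)^1·(+1)^2 = -1.
v=5: a=5^7·(≡2), b=5^0·(≡2) mod 5; (2|5)=-1, (2|5)=-1; (−1)^{7·0·2}·(-1)^0·(-1)^7 = -1.
v=11: a=11^0·(≡6), b=11^2·(≡7) mod 11; (6|11)=-1, (7|11)=-1; (−1)^{0·2·5}·(-1)^2·(-1)^0 = +1.
v=13: a=13^0·(≡3), b=13^-2·(≡12) mod 13; (3|13)=+1, (12|13)=+1; (−1)^{0·-2·6}·(+1)^-2·(+1)^0 = +1.
v=2: v_2(a)=-3, v_2(b)=4; units ≡ 3, 5 (mod 8); ε·ε+αω+βω = 1·0+-3·1+4·1 ≡ 1  ⇒  (a,b)_2 = -1.
|Ram(300390, -1490883)| = 6, even; anisotropic at {2, 5, 17, 23, 31, 41}.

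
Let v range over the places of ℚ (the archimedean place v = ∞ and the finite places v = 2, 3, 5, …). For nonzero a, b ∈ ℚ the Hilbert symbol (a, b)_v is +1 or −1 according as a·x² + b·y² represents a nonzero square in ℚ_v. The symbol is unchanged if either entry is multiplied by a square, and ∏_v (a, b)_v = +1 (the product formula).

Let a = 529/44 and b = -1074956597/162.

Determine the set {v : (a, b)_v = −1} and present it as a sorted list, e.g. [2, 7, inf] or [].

(a, b) ≡ (11, -5434) mod (ℚ^×)²; places V = {2, 3, 11, 13, 17, 19, 23, 37, ∞}.
(a,b)_19: α=0, u≡9; β=1, v≡15 (mod 19); (9|19)=+1, (15|19)=-1; sign (−1)^0·+1^1·-1^0 = +1.
(a,b)_2: α=-2, β=-1; u≡3, v≡3 (mod 8); ε(u)ε(v)=1·1, αω(v)=-2·1, βω(u)=-1·1; sum ≡ 0  ⇒  +1.
(a,b)_3: α=0, u≡2; β=-4, v≡2 (mod 3); (2|3)=-1, (2|3)=-1; sign (−1)^0·-1^-4·-1^0 = +1.
(a,b)_∞: sgn(11)=+, sgn(-5434)=−, so +1.
(a,b)_37: α=0, u≡28; β=2, v≡8 (mod 37); (28|37)=+1, (8|37)=-1; sign (−1)^0·+1^2·-1^0 = +1.
(a,b)_23: α=2, u≡11; β=0, v≡15 (mod 23); (11|23)=-1, (15|23)=-1; sign (−1)^0·-1^0·-1^2 = +1.
(a,b)_13: α=0, u≡7; β=1, v≡11 (mod 13); (7|13)=-1, (11|13)=-1; sign (−1)^0·-1^1·-1^0 = -1.
(a,b)_11: α=-1, u≡3; β=1, v≡3 (mod 11); (3|11)=+1, (3|11)=+1; sign (−1)^1·+1^1·+1^-1 = -1.
(a,b)_17: α=0, u≡7; β=2, v≡3 (mod 17); (7|17)=-1, (3|17)=-1; sign (−1)^0·-1^2·-1^0 = +1.
Ram(11, -5434) = {11, 13}; no ℚ_11-point on the conic.

[11, 13]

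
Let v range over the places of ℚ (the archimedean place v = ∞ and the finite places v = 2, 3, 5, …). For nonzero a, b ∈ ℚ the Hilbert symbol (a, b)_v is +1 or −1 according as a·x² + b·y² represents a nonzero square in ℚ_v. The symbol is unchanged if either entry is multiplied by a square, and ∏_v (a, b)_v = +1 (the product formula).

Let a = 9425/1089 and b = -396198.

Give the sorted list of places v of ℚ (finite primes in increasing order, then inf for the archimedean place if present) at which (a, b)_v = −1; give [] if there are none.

[3, 29]

Mod squares: a ≡ 377, b ≡ -44022. Check v ∈ {∞, 2, 3, 5, 11, 13, 23, 29}.
v=5: a=5^2·(≡3), b=5^0·(≡2) mod 5; (3|5)=-1, (2|5)=-1; (−1)^{2·0·2}·(-1)^0·(-1)^2 = +1.
v=∞: 377 > 0 and -44022 < 0  ⇒  (a,b)_∞ = +1.
v=29: a=29^1·(≡4), b=29^1·(≡26) mod 29; (4|29)=+1, (26|29)=-1; (−1)^{1·1·14}·(+1)^1·(-1)^1 = -1.
v=3: a=3^-2·(≡2), b=3^3·(≡2) mod 3; (2|3)=-1, (2|3)=-1; (−1)^{-2·3·1}·(-1)^3·(-1)^-2 = -1.
v=13: a=13^1·(≡1), b=13^0·(≡3) mod 13; (1|13)=+1, (3|13)=+1; (−1)^{1·0·6}·(+1)^0·(+1)^1 = +1.
v=2: v_2(a)=0, v_2(b)=1; units ≡ 1, 5 (mod 8); ε·ε+αω+βω = 0·0+0·1+1·0 ≡ 0  ⇒  (a,b)_2 = +1.
v=11: a=11^-2·(≡1), b=11^1·(≡7) mod 11; (1|11)=+1, (7|11)=-1; (−1)^{-2·1·5}·(+1)^1·(-1)^-2 = +1.
v=23: a=23^0·(≡8), b=23^1·(≡1) mod 23; (8|23)=+1, (1|23)=+1; (−1)^{0·1·11}·(+1)^1·(+1)^0 = +1.
Ram(377, -44022) = {3, 29}; no ℚ_3-point on the conic.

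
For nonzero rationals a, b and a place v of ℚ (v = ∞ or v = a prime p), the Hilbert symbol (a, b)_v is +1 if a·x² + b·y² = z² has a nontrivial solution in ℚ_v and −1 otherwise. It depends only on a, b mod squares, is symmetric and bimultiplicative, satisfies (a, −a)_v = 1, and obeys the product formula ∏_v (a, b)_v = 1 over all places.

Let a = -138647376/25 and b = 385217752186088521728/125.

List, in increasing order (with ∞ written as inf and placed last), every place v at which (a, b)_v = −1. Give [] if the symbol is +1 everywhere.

[2, 3, 31, 43]

(a, b) ≡ (-106981, 130935) mod (ℚ^×)²; places V = {2, 3, 5, 7, 17, 29, 31, 43, ∞}.
(a,b)_31: α=1, u≡21; β=4, v≡11 (mod 31); (21|31)=-1, (11|31)=-1; sign (−1)^0·-1^4·-1^1 = -1.
(a,b)_∞: sgn(-106981)=−, sgn(130935)=+, so +1.
(a,b)_17: α=1, u≡7; β=2, v≡8 (mod 17); (7|17)=-1, (8|17)=+1; sign (−1)^0·-1^2·+1^1 = +1.
(a,b)_2: α=4, β=16; u≡3, v≡7 (mod 8); ε(u)ε(v)=1·1, αω(v)=4·0, βω(u)=16·1; sum ≡ 1  ⇒  -1.
(a,b)_29: α=1, u≡1; β=3, v≡22 (mod 29); (1|29)=+1, (22|29)=+1; sign (−1)^0·+1^3·+1^1 = +1.
(a,b)_7: α=1, u≡3; β=1, v≡1 (mod 7); (3|7)=-1, (1|7)=+1; sign (−1)^1·-1^1·+1^1 = +1.
(a,b)_5: α=-2, u≡4; β=-3, v≡3 (mod 5); (4|5)=+1, (3|5)=-1; sign (−1)^0·+1^-3·-1^-2 = +1.
(a,b)_3: α=4, u≡2; β=1, v≡1 (mod 3); (2|3)=-1, (1|3)=+1; sign (−1)^0·-1^1·+1^4 = -1.
(a,b)_43: α=0, u≡42; β=1, v≡36 (mod 43); (42|43)=-1, (36|43)=+1; sign (−1)^0·-1^1·+1^0 = -1.
|Ram(-106981, 130935)| = 4, even; anisotropic at {2, 3, 31, 43}.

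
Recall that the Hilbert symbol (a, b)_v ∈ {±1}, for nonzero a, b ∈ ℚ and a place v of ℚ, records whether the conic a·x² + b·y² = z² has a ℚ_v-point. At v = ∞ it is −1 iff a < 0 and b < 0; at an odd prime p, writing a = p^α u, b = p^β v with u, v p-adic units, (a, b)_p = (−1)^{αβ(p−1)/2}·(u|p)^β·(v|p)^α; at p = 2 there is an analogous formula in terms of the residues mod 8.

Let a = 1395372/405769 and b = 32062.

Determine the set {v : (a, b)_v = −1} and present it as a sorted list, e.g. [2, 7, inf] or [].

[17, 41]

Mod squares: a ≡ 3, b ≡ 32062. Check v ∈ {∞, 2, 3, 7, 11, 13, 17, 23, 31, 41}.
v=2: v_2(a)=2, v_2(b)=1; units ≡ 3, 7 (mod 8); ε·ε+αω+βω = 1·1+2·0+1·1 ≡ 0  ⇒  (a,b)_2 = +1.
v=23: a=23^0·(≡18), b=23^1·(≡14) mod 23; (18|23)=+1, (14|23)=-1; (−1)^{0·1·11}·(+1)^1·(-1)^0 = +1.
v=∞: 3 > 0 and 32062 > 0  ⇒  (a,b)_∞ = +1.
v=13: a=13^-2·(≡12), b=13^0·(≡4) mod 13; (12|13)=+1, (4|13)=+1; (−1)^{-2·0·6}·(+1)^0·(+1)^-2 = +1.
v=3: a=3^1·(≡1), b=3^0·(≡1) mod 3; (1|3)=+1, (1|3)=+1; (−1)^{1·0·1}·(+1)^0·(+1)^1 = +1.
v=17: a=17^0·(≡14), b=17^1·(≡16) mod 17; (14|17)=-1, (16|17)=+1; (−1)^{0·1·8}·(-1)^1·(+1)^0 = -1.
v=7: a=7^-4·(≡6), b=7^0·(≡2) mod 7; (6|7)=-1, (2|7)=+1; (−1)^{-4·0·3}·(-1)^0·(+1)^-4 = +1.
v=31: a=31^2·(≡15), b=31^0·(≡8) mod 31; (15|31)=-1, (8|31)=+1; (−1)^{2·0·15}·(-1)^0·(+1)^2 = +1.
v=11: a=11^2·(≡4), b=11^0·(≡8) mod 11; (4|11)=+1, (8|11)=-1; (−1)^{2·0·5}·(+1)^0·(-1)^2 = +1.
v=41: a=41^0·(≡13), b=41^1·(≡3) mod 41; (13|41)=-1, (3|41)=-1; (−1)^{0·1·20}·(-1)^1·(-1)^0 = -1.
Ram(3, 32062) = {17, 41}; no ℚ_17-point on the conic.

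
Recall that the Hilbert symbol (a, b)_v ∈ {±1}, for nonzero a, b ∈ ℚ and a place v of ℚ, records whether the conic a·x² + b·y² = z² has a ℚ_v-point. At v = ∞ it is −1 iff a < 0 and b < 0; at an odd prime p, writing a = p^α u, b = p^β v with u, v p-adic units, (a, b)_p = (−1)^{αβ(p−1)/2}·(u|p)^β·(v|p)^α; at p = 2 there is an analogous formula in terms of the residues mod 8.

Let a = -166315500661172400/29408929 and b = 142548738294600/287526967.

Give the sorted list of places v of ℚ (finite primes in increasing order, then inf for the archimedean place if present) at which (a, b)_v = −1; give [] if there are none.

Mod squares: a ≡ -19, b ≡ 2086238. Check v ∈ {∞, 2, 3, 5, 7, 11, 13, 17, 19, 23, 29, 31}.
v=7: a=7^0·(≡2), b=7^-1·(≡4) mod 7; (2|7)=+1, (4|7)=+1; (−1)^{0·-1·3}·(+1)^-1·(+1)^0 = +1.
v=2: v_2(a)=4, v_2(b)=3; units ≡ 5, 7 (mod 8); ε·ε+αω+βω = 0·1+4·0+3·1 ≡ 1  ⇒  (a,b)_2 = -1.
v=13: a=13^0·(≡2), b=13^-2·(≡2) mod 13; (2|13)=-1, (2|13)=-1; (−1)^{0·-2·6}·(-1)^-2·(-1)^0 = +1.
v=19: a=19^1·(≡15), b=19^1·(≡6) mod 19; (15|19)=-1, (6|19)=+1; (−1)^{1·1·9}·(-1)^1·(+1)^1 = +1.
v=5: a=5^2·(≡1), b=5^2·(≡2) mod 5; (1|5)=+1, (2|5)=-1; (−1)^{2·2·2}·(+1)^2·(-1)^2 = +1.
v=31: a=31^2·(≡23), b=31^1·(≡20) mod 31; (23|31)=-1, (20|31)=+1; (−1)^{2·1·15}·(-1)^1·(+1)^2 = -1.
v=∞: -19 < 0 and 2086238 > 0  ⇒  (a,b)_∞ = +1.
v=23: a=23^2·(≡3), b=23^1·(≡22) mod 23; (3|23)=+1, (22|23)=-1; (−1)^{2·1·11}·(+1)^1·(-1)^2 = +1.
v=3: a=3^16·(≡2), b=3^14·(≡2) mod 3; (2|3)=-1, (2|3)=-1; (−1)^{16·14·1}·(-1)^14·(-1)^16 = +1.
v=11: a=11^-2·(≡3), b=11^1·(≡2) mod 11; (3|11)=+1, (2|11)=-1; (−1)^{-2·1·5}·(+1)^1·(-1)^-2 = +1.
v=29: a=29^-2·(≡21), b=29^-2·(≡22) mod 29; (21|29)=-1, (22|29)=+1; (−1)^{-2·-2·14}·(-1)^-2·(+1)^-2 = +1.
v=17: a=17^-2·(≡1), b=17^-2·(≡9) mod 17; (1|17)=+1, (9|17)=+1; (−1)^{-2·-2·8}·(+1)^-2·(+1)^-2 = +1.
Ram(-19, 2086238) = {2, 31}; no ℚ_2-point on the conic.

[2, 31]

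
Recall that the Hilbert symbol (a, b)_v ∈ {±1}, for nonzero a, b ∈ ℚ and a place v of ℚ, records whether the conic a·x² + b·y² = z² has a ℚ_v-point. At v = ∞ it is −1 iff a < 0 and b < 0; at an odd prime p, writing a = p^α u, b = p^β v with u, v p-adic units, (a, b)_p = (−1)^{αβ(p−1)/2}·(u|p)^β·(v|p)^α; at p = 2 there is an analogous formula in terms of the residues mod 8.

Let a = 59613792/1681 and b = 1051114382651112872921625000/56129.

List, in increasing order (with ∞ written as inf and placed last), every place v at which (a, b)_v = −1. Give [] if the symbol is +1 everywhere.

[3, 23, 29, 41]

Mod squares: a ≡ 76038, b ≡ 135546. Check v ∈ {∞, 2, 3, 5, 7, 17, 19, 23, 29, 37, 41}.
v=5: a=5^0·(≡2), b=5^6·(≡1) mod 5; (2|5)=-1, (1|5)=+1; (−1)^{0·6·2}·(-1)^6·(+1)^0 = +1.
v=41: a=41^-2·(≡38), b=41^-1·(≡15) mod 41; (38|41)=-1, (15|41)=-1; (−1)^{-2·-1·20}·(-1)^-1·(-1)^-2 = -1.
v=∞: 76038 > 0 and 135546 > 0  ⇒  (a,b)_∞ = +1.
v=29: a=29^1·(≡17), b=29^5·(≡23) mod 29; (17|29)=-1, (23|29)=+1; (−1)^{1·5·14}·(-1)^5·(+1)^1 = -1.
v=17: a=17^0·(≡3), b=17^2·(≡12) mod 17; (3|17)=-1, (12|17)=-1; (−1)^{0·2·8}·(-1)^2·(-1)^0 = +1.
v=37: a=37^0·(≡36), b=37^-2·(≡35) mod 37; (36|37)=+1, (35|37)=-1; (−1)^{0·-2·18}·(+1)^-2·(-1)^0 = +1.
v=19: a=19^1·(≡13), b=19^7·(≡17) mod 19; (13|19)=-1, (17|19)=+1; (−1)^{1·7·9}·(-1)^7·(+1)^1 = +1.
v=2: v_2(a)=5, v_2(b)=3; units ≡ 3, 5 (mod 8); ε·ε+αω+βω = 1·0+5·1+3·1 ≡ 0  ⇒  (a,b)_2 = +1.
v=23: a=23^1·(≡17), b=23^2·(≡17) mod 23; (17|23)=-1, (17|23)=-1; (−1)^{1·2·11}·(-1)^2·(-1)^1 = -1.
v=3: a=3^1·(≡2), b=3^1·(≡2) mod 3; (2|3)=-1, (2|3)=-1; (−1)^{1·1·1}·(-1)^1·(-1)^1 = -1.
v=7: a=7^2·(≡1), b=7^0·(≡5) mod 7; (1|7)=+1, (5|7)=-1; (−1)^{2·0·3}·(+1)^0·(-1)^2 = +1.
(76038, 135546 / ℚ) ramifies at {3, 23, 29, 41}: a division algebra.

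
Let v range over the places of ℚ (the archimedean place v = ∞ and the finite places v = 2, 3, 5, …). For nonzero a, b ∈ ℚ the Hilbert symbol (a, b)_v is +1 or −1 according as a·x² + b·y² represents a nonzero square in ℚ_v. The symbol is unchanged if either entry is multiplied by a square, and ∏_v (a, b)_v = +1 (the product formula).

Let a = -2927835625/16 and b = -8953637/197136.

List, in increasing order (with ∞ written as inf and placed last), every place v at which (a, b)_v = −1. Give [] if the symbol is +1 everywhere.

[2, 7, 11, inf]

Mod squares: a ≡ -4684537, b ≡ -77. Check v ∈ {∞, 2, 3, 5, 7, 11, 13, 17, 31, 37, 41, 47}.
v=2: v_2(a)=-4, v_2(b)=-4; units ≡ 7, 3 (mod 8); ε·ε+αω+βω = 1·1+-4·1+-4·0 ≡ 1  ⇒  (a,b)_2 = -1.
v=5: a=5^4·(≡3), b=5^0·(≡3) mod 5; (3|5)=-1, (3|5)=-1; (−1)^{4·0·2}·(-1)^0·(-1)^4 = +1.
v=17: a=17^1·(≡2), b=17^0·(≡2) mod 17; (2|17)=+1, (2|17)=+1; (−1)^{1·0·8}·(+1)^0·(+1)^1 = +1.
v=37: a=37^0·(≡1), b=37^-2·(≡11) mod 37; (1|37)=+1, (11|37)=+1; (−1)^{0·-2·18}·(+1)^-2·(+1)^0 = +1.
v=31: a=31^0·(≡1), b=31^2·(≡2) mod 31; (1|31)=+1, (2|31)=+1; (−1)^{0·2·15}·(+1)^2·(+1)^0 = +1.
v=47: a=47^1·(≡14), b=47^0·(≡42) mod 47; (14|47)=+1, (42|47)=+1; (−1)^{1·0·23}·(+1)^0·(+1)^1 = +1.
v=7: a=7^0·(≡3), b=7^1·(≡6) mod 7; (3|7)=-1, (6|7)=-1; (−1)^{0·1·3}·(-1)^1·(-1)^0 = -1.
v=3: a=3^0·(≡2), b=3^-2·(≡1) mod 3; (2|3)=-1, (1|3)=+1; (−1)^{0·-2·1}·(-1)^-2·(+1)^0 = +1.
v=∞: -4684537 < 0 and -77 < 0  ⇒  (a,b)_∞ = -1.
v=13: a=13^1·(≡8), b=13^0·(≡12) mod 13; (8|13)=-1, (12|13)=+1; (−1)^{1·0·6}·(-1)^0·(+1)^1 = +1.
v=41: a=41^1·(≡37), b=41^0·(≡39) mod 41; (37|41)=+1, (39|41)=+1; (−1)^{1·0·20}·(+1)^0·(+1)^1 = +1.
v=11: a=11^1·(≡3), b=11^3·(≡1) mod 11; (3|11)=+1, (1|11)=+1; (−1)^{1·3·5}·(+1)^3·(+1)^1 = -1.
(-4684537, -77 / ℚ) ramifies at {2, 7, 11, ∞}: a division algebra.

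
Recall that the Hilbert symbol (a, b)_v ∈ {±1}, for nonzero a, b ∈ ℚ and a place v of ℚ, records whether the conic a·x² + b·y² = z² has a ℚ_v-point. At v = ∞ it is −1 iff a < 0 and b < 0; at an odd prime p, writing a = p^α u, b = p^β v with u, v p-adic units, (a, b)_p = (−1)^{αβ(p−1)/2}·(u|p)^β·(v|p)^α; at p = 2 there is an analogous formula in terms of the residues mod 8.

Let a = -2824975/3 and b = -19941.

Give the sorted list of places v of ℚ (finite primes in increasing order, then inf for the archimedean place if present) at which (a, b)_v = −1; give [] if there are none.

[2, inf]

Mod squares: a ≡ -1173, b ≡ -69. Check v ∈ {∞, 2, 3, 5, 17, 23}.
v=23: a=23^1·(≡6), b=23^1·(≡7) mod 23; (6|23)=+1, (7|23)=-1; (−1)^{1·1·11}·(+1)^1·(-1)^1 = +1.
v=3: a=3^-1·(≡2), b=3^1·(≡1) mod 3; (2|3)=-1, (1|3)=+1; (−1)^{-1·1·1}·(-1)^1·(+1)^-1 = +1.
v=∞: -1173 < 0 and -69 < 0  ⇒  (a,b)_∞ = -1.
v=5: a=5^2·(≡2), b=5^0·(≡4) mod 5; (2|5)=-1, (4|5)=+1; (−1)^{2·0·2}·(-1)^0·(+1)^2 = +1.
v=17: a=17^3·(≡1), b=17^2·(≡16) mod 17; (1|17)=+1, (16|17)=+1; (−1)^{3·2·8}·(+1)^2·(+1)^3 = +1.
v=2: v_2(a)=0, v_2(b)=0; units ≡ 3, 3 (mod 8); ε·ε+αω+βω = 1·1+0·1+0·1 ≡ 1  ⇒  (a,b)_2 = -1.
|Ram(-1173, -69)| = 2, even; anisotropic at {2, ∞}.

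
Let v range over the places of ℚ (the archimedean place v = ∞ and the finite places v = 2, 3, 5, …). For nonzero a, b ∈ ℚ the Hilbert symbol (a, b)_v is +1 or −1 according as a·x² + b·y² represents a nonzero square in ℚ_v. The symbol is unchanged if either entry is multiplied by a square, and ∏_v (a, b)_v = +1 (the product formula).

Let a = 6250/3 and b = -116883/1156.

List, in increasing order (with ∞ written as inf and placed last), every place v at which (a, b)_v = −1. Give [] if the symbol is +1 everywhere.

Mod squares: a ≡ 30, b ≡ -1443. Check v ∈ {∞, 2, 3, 5, 13, 17, 37}.
v=2: v_2(a)=1, v_2(b)=-2; units ≡ 7, 5 (mod 8); ε·ε+αω+βω = 1·0+1·1+-2·0 ≡ 1  ⇒  (a,b)_2 = -1.
v=∞: 30 > 0 and -1443 < 0  ⇒  (a,b)_∞ = +1.
v=17: a=17^0·(≡15), b=17^-2·(≡15) mod 17; (15|17)=+1, (15|17)=+1; (−1)^{0·-2·8}·(+1)^-2·(+1)^0 = +1.
v=37: a=37^0·(≡36), b=37^1·(≡19) mod 37; (36|37)=+1, (19|37)=-1; (−1)^{0·1·18}·(+1)^1·(-1)^0 = +1.
v=5: a=5^5·(≡4), b=5^0·(≡2) mod 5; (4|5)=+1, (2|5)=-1; (−1)^{5·0·2}·(+1)^0·(-1)^5 = -1.
v=13: a=13^0·(≡12), b=13^1·(≡8) mod 13; (12|13)=+1, (8|13)=-1; (−1)^{0·1·6}·(+1)^1·(-1)^0 = +1.
v=3: a=3^-1·(≡1), b=3^5·(≡2) mod 3; (1|3)=+1, (2|3)=-1; (−1)^{-1·5·1}·(+1)^5·(-1)^-1 = +1.
(30, -1443 / ℚ) ramifies at {2, 5}: a division algebra.

[2, 5]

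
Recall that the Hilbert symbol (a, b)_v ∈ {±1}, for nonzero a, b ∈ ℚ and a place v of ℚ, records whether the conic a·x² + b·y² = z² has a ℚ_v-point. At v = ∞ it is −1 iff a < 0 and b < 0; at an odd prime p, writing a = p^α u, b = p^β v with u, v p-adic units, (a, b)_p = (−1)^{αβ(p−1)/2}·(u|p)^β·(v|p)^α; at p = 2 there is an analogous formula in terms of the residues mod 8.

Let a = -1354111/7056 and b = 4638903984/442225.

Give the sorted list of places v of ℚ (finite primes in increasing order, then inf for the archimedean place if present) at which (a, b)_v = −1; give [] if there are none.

[11, 13, 31, 43]

(a, b) ≡ (-31, 190619) mod (ℚ^×)²; places V = {2, 3, 5, 7, 11, 13, 19, 31, 43, ∞}.
(a,b)_19: α=2, u≡7; β=-2, v≡9 (mod 19); (7|19)=+1, (9|19)=+1; sign (−1)^0·+1^-2·+1^2 = +1.
(a,b)_∞: sgn(-31)=−, sgn(190619)=+, so +1.
(a,b)_7: α=-2, u≡1; β=-2, v≡4 (mod 7); (1|7)=+1, (4|7)=+1; sign (−1)^0·+1^-2·+1^-2 = +1.
(a,b)_5: α=0, u≡4; β=-2, v≡1 (mod 5); (4|5)=+1, (1|5)=+1; sign (−1)^0·+1^-2·+1^0 = +1.
(a,b)_31: α=1, u≡26; β=1, v≡29 (mod 31); (26|31)=-1, (29|31)=-1; sign (−1)^1·-1^1·-1^1 = -1.
(a,b)_13: α=0, u≡6; β=3, v≡3 (mod 13); (6|13)=-1, (3|13)=+1; sign (−1)^0·-1^3·+1^0 = -1.
(a,b)_43: α=0, u≡22; β=1, v≡6 (mod 43); (22|43)=-1, (6|43)=+1; sign (−1)^0·-1^1·+1^0 = -1.
(a,b)_11: α=2, u≡8; β=1, v≡9 (mod 11); (8|11)=-1, (9|11)=+1; sign (−1)^0·-1^1·+1^2 = -1.
(a,b)_2: α=-4, β=4; u≡1, v≡3 (mod 8); ε(u)ε(v)=0·1, αω(v)=-4·1, βω(u)=4·0; sum ≡ 0  ⇒  +1.
(a,b)_3: α=-2, u≡2; β=2, v≡2 (mod 3); (2|3)=-1, (2|3)=-1; sign (−1)^0·-1^2·-1^-2 = +1.
|Ram(-31, 190619)| = 4, even; anisotropic at {11, 13, 31, 43}.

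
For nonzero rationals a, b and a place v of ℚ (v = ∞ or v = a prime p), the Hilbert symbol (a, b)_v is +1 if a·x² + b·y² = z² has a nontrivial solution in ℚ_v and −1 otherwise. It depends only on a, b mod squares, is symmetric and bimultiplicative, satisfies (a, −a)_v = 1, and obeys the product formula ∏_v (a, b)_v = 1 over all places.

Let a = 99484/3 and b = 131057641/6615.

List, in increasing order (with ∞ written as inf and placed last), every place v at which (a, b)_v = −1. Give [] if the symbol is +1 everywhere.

[5, 11, 13, 19]

(a, b) ≡ (74613, 96135) mod (ℚ^×)²; places V = {2, 3, 5, 7, 11, 13, 17, 19, 29, ∞}.
(a,b)_19: α=1, u≡10; β=0, v≡10 (mod 19); (10|19)=-1, (10|19)=-1; sign (−1)^0·-1^0·-1^1 = -1.
(a,b)_17: α=1, u≡7; β=1, v≡14 (mod 17); (7|17)=-1, (14|17)=-1; sign (−1)^0·-1^1·-1^1 = +1.
(a,b)_29: α=0, u≡24; β=1, v≡24 (mod 29); (24|29)=+1, (24|29)=+1; sign (−1)^0·+1^1·+1^0 = +1.
(a,b)_2: α=2, β=0; u≡5, v≡7 (mod 8); ε(u)ε(v)=0·1, αω(v)=2·0, βω(u)=0·1; sum ≡ 0  ⇒  +1.
(a,b)_13: α=0, u≡7; β=3, v≡2 (mod 13); (7|13)=-1, (2|13)=-1; sign (−1)^0·-1^3·-1^0 = -1.
(a,b)_7: α=1, u≡3; β=-2, v≡4 (mod 7); (3|7)=-1, (4|7)=+1; sign (−1)^0·-1^-2·+1^1 = +1.
(a,b)_3: α=-1, u≡1; β=-3, v≡2 (mod 3); (1|3)=+1, (2|3)=-1; sign (−1)^1·+1^-3·-1^-1 = +1.
(a,b)_11: α=1, u≡8; β=2, v≡7 (mod 11); (8|11)=-1, (7|11)=-1; sign (−1)^0·-1^2·-1^1 = -1.
(a,b)_∞: sgn(74613)=+, sgn(96135)=+, so +1.
(a,b)_5: α=0, u≡3; β=-1, v≡2 (mod 5); (3|5)=-1, (2|5)=-1; sign (−1)^0·-1^-1·-1^0 = -1.
(74613, 96135 / ℚ) ramifies at {5, 11, 13, 19}: a division algebra.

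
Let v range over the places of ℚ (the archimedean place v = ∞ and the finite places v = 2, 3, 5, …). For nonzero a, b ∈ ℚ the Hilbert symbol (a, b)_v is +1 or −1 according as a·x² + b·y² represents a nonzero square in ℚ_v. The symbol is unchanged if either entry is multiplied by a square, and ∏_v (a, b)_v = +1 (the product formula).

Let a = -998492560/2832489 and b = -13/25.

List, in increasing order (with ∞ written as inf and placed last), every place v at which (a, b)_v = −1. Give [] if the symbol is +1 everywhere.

(a, b) ≡ (-2185, -13) mod (ℚ^×)²; places V = {2, 3, 5, 11, 13, 17, 19, 23, ∞}.
(a,b)_∞: sgn(-2185)=−, sgn(-13)=−, so -1.
(a,b)_23: α=1, u≡15; β=0, v≡5 (mod 23); (15|23)=-1, (5|23)=-1; sign (−1)^0·-1^0·-1^1 = -1.
(a,b)_2: α=4, β=0; u≡7, v≡3 (mod 8); ε(u)ε(v)=1·1, αω(v)=4·1, βω(u)=0·0; sum ≡ 1  ⇒  -1.
(a,b)_13: α=4, u≡1; β=1, v≡1 (mod 13); (1|13)=+1, (1|13)=+1; sign (−1)^0·+1^1·+1^4 = +1.
(a,b)_19: α=1, u≡18; β=0, v≡1 (mod 19); (18|19)=-1, (1|19)=+1; sign (−1)^0·-1^0·+1^1 = +1.
(a,b)_11: α=-2, u≡1; β=0, v≡3 (mod 11); (1|11)=+1, (3|11)=+1; sign (−1)^0·+1^0·+1^-2 = +1.
(a,b)_3: α=-4, u≡2; β=0, v≡2 (mod 3); (2|3)=-1, (2|3)=-1; sign (−1)^0·-1^0·-1^-4 = +1.
(a,b)_5: α=1, u≡2; β=-2, v≡2 (mod 5); (2|5)=-1, (2|5)=-1; sign (−1)^0·-1^-2·-1^1 = -1.
(a,b)_17: α=-2, u≡1; β=0, v≡9 (mod 17); (1|17)=+1, (9|17)=+1; sign (−1)^0·+1^0·+1^-2 = +1.
|Ram(-2185, -13)| = 4, even; anisotropic at {2, 5, 23, ∞}.

[2, 5, 23, inf]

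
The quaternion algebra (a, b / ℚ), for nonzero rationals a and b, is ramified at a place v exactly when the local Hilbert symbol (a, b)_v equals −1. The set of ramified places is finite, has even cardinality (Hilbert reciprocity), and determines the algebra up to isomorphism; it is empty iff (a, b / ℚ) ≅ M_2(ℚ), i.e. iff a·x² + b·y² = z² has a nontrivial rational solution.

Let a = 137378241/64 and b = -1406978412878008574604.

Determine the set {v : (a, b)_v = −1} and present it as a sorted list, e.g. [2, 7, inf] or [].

[17, 23]

(a, b) ≡ (90321, -167739) mod (ℚ^×)²; places V = {2, 3, 7, 11, 13, 17, 23, ∞}.
(a,b)_∞: sgn(90321)=+, sgn(-167739)=−, so +1.
(a,b)_11: α=1, u≡9; β=3, v≡8 (mod 11); (9|11)=+1, (8|11)=-1; sign (−1)^1·+1^3·-1^1 = +1.
(a,b)_13: α=2, u≡1; β=5, v≡7 (mod 13); (1|13)=+1, (7|13)=-1; sign (−1)^0·+1^5·-1^2 = +1.
(a,b)_23: α=1, u≡22; β=3, v≡11 (mod 23); (22|23)=-1, (11|23)=-1; sign (−1)^1·-1^3·-1^1 = -1.
(a,b)_2: α=-6, β=2; u≡1, v≡5 (mod 8); ε(u)ε(v)=0·0, αω(v)=-6·1, βω(u)=2·0; sum ≡ 0  ⇒  +1.
(a,b)_7: α=1, u≡4; β=2, v≡1 (mod 7); (4|7)=+1, (1|7)=+1; sign (−1)^0·+1^2·+1^1 = +1.
(a,b)_17: α=1, u≡16; β=3, v≡5 (mod 17); (16|17)=+1, (5|17)=-1; sign (−1)^0·+1^3·-1^1 = -1.
(a,b)_3: α=3, u≡2; β=5, v≡1 (mod 3); (2|3)=-1, (1|3)=+1; sign (−1)^1·-1^5·+1^3 = +1.
Ram(90321, -167739) = {17, 23}; no ℚ_17-point on the conic.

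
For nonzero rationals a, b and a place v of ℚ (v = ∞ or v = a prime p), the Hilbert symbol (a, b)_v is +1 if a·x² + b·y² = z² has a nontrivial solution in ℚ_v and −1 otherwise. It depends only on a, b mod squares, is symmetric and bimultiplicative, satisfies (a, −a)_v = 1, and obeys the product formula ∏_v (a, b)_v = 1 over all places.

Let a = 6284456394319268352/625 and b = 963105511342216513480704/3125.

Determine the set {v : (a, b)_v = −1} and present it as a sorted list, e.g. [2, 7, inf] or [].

Mod squares: a ≡ 1858202, b ≡ 2376770. Check v ∈ {∞, 2, 3, 5, 11, 17, 31, 41, 43}.
v=17: a=17^1·(≡4), b=17^1·(≡1) mod 17; (4|17)=+1, (1|17)=+1; (−1)^{1·1·8}·(+1)^1·(+1)^1 = +1.
v=11: a=11^2·(≡9), b=11^3·(≡2) mod 11; (9|11)=+1, (2|11)=-1; (−1)^{2·3·5}·(+1)^3·(-1)^2 = +1.
v=31: a=31^1·(≡1), b=31^1·(≡10) mod 31; (1|31)=+1, (10|31)=+1; (−1)^{1·1·15}·(+1)^1·(+1)^1 = -1.
v=2: v_2(a)=9, v_2(b)=11; units ≡ 5, 1 (mod 8); ε·ε+αω+βω = 0·0+9·0+11·1 ≡ 1  ⇒  (a,b)_2 = -1.
v=41: a=41^1·(≡6), b=41^1·(≡1) mod 41; (6|41)=-1, (1|41)=+1; (−1)^{1·1·20}·(-1)^1·(+1)^1 = -1.
v=∞: 1858202 > 0 and 2376770 > 0  ⇒  (a,b)_∞ = +1.
v=5: a=5^-4·(≡2), b=5^-5·(≡4) mod 5; (2|5)=-1, (4|5)=+1; (−1)^{-4·-5·2}·(-1)^-5·(+1)^-4 = -1.
v=43: a=43^3·(≡8), b=43^4·(≡35) mod 43; (8|43)=-1, (35|43)=+1; (−1)^{3·4·21}·(-1)^4·(+1)^3 = +1.
v=3: a=3^10·(≡2), b=3^14·(≡2) mod 3; (2|3)=-1, (2|3)=-1; (−1)^{10·14·1}·(-1)^14·(-1)^10 = +1.
(1858202, 2376770 / ℚ) ramifies at {2, 5, 31, 41}: a division algebra.

[2, 5, 31, 41]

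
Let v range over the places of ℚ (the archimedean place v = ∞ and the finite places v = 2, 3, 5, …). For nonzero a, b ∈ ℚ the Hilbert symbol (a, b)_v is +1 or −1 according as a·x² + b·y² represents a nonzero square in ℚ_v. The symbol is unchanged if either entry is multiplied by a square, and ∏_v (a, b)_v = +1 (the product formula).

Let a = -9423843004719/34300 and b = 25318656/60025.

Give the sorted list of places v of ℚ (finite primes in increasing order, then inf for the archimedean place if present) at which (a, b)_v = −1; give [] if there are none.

[3, 7, 29, 37]

Mod squares: a ≡ -60697, b ≡ 1221. Check v ∈ {∞, 2, 3, 5, 7, 11, 13, 23, 29, 37}.
v=∞: -60697 < 0 and 1221 > 0  ⇒  (a,b)_∞ = +1.
v=29: a=29^1·(≡9), b=29^0·(≡11) mod 29; (9|29)=+1, (11|29)=-1; (−1)^{1·0·14}·(+1)^0·(-1)^1 = -1.
v=5: a=5^-2·(≡3), b=5^-2·(≡1) mod 5; (3|5)=-1, (1|5)=+1; (−1)^{-2·-2·2}·(-1)^-2·(+1)^-2 = +1.
v=23: a=23^1·(≡13), b=23^0·(≡4) mod 23; (13|23)=+1, (4|23)=+1; (−1)^{1·0·11}·(+1)^0·(+1)^1 = +1.
v=3: a=3^8·(≡2), b=3^5·(≡2) mod 3; (2|3)=-1, (2|3)=-1; (−1)^{8·5·1}·(-1)^5·(-1)^8 = -1.
v=37: a=37^2·(≡31), b=37^1·(≡11) mod 37; (31|37)=-1, (11|37)=+1; (−1)^{2·1·18}·(-1)^1·(+1)^2 = -1.
v=7: a=7^-3·(≡2), b=7^-4·(≡5) mod 7; (2|7)=+1, (5|7)=-1; (−1)^{-3·-4·3}·(+1)^-4·(-1)^-3 = -1.
v=11: a=11^2·(≡1), b=11^1·(≡5) mod 11; (1|11)=+1, (5|11)=+1; (−1)^{2·1·5}·(+1)^1·(+1)^2 = +1.
v=2: v_2(a)=-2, v_2(b)=8; units ≡ 7, 5 (mod 8); ε·ε+αω+βω = 1·0+-2·1+8·0 ≡ 0  ⇒  (a,b)_2 = +1.
v=13: a=13^1·(≡8), b=13^0·(≡3) mod 13; (8|13)=-1, (3|13)=+1; (−1)^{1·0·6}·(-1)^0·(+1)^1 = +1.
|Ram(-60697, 1221)| = 4, even; anisotropic at {3, 7, 29, 37}.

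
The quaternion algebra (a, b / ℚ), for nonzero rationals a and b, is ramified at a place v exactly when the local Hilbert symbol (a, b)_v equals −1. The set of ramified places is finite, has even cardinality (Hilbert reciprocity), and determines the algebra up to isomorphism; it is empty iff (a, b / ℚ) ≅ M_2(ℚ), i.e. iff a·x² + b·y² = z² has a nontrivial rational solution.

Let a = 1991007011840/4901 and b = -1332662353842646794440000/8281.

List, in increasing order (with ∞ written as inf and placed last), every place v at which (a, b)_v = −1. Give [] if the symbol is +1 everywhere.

[17, 31]

Mod squares: a ≡ 840565, b ≡ -629. Check v ∈ {∞, 2, 5, 7, 11, 13, 17, 29, 31, 37}.
v=31: a=31^1·(≡26), b=31^2·(≡13) mod 31; (26|31)=-1, (13|31)=-1; (−1)^{1·2·15}·(-1)^2·(-1)^1 = -1.
v=7: a=7^2·(≡5), b=7^-2·(≡4) mod 7; (5|7)=-1, (4|7)=+1; (−1)^{2·-2·3}·(-1)^-2·(+1)^2 = +1.
v=11: a=11^1·(≡3), b=11^2·(≡5) mod 11; (3|11)=+1, (5|11)=+1; (−1)^{1·2·5}·(+1)^2·(+1)^1 = +1.
v=13: a=13^-2·(≡5), b=13^-2·(≡7) mod 13; (5|13)=-1, (7|13)=-1; (−1)^{-2·-2·6}·(-1)^-2·(-1)^-2 = +1.
v=17: a=17^1·(≡13), b=17^3·(≡3) mod 17; (13|17)=+1, (3|17)=-1; (−1)^{1·3·8}·(+1)^3·(-1)^1 = -1.
v=29: a=29^-1·(≡21), b=29^2·(≡9) mod 29; (21|29)=-1, (9|29)=+1; (−1)^{-1·2·14}·(-1)^2·(+1)^-1 = +1.
v=5: a=5^1·(≡3), b=5^4·(≡1) mod 5; (3|5)=-1, (1|5)=+1; (−1)^{1·4·2}·(-1)^4·(+1)^1 = +1.
v=2: v_2(a)=10, v_2(b)=6; units ≡ 5, 3 (mod 8); ε·ε+αω+βω = 0·1+10·1+6·1 ≡ 0  ⇒  (a,b)_2 = +1.
v=∞: 840565 > 0 and -629 < 0  ⇒  (a,b)_∞ = +1.
v=37: a=37^2·(≡12), b=37^5·(≡6) mod 37; (12|37)=+1, (6|37)=-1; (−1)^{2·5·18}·(+1)^5·(-1)^2 = +1.
(840565, -629 / ℚ) ramifies at {17, 31}: a division algebra.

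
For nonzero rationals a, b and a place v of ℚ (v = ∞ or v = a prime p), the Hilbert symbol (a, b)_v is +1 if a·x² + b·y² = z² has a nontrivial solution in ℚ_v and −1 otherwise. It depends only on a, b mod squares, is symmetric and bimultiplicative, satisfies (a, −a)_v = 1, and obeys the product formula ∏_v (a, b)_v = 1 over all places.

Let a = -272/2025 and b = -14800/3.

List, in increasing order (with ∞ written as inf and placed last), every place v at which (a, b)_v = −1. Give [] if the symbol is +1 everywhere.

(a, b) ≡ (-17, -111) mod (ℚ^×)²; places V = {2, 3, 5, 17, 37, ∞}.
(a,b)_∞: sgn(-17)=−, sgn(-111)=−, so -1.
(a,b)_17: α=1, u≡9; β=0, v≡8 (mod 17); (9|17)=+1, (8|17)=+1; sign (−1)^0·+1^0·+1^1 = +1.
(a,b)_3: α=-4, u≡1; β=-1, v≡2 (mod 3); (1|3)=+1, (2|3)=-1; sign (−1)^0·+1^-1·-1^-4 = +1.
(a,b)_5: α=-2, u≡3; β=2, v≡1 (mod 5); (3|5)=-1, (1|5)=+1; sign (−1)^0·-1^2·+1^-2 = +1.
(a,b)_37: α=0, u≡5; β=1, v≡27 (mod 37); (5|37)=-1, (27|37)=+1; sign (−1)^0·-1^1·+1^0 = -1.
(a,b)_2: α=4, β=4; u≡7, v≡1 (mod 8); ε(u)ε(v)=1·0, αω(v)=4·0, βω(u)=4·0; sum ≡ 0  ⇒  +1.
Ram(-17, -111) = {37, ∞}; no ℚ_37-point on the conic.

[37, inf]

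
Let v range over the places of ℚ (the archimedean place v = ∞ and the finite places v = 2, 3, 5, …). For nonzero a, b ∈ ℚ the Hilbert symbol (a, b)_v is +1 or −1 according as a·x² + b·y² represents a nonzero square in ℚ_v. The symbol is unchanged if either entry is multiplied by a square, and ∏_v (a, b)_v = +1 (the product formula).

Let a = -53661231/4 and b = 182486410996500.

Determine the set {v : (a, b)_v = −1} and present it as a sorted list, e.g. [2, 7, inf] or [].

[13, 17]

Mod squares: a ≡ -39, b ≡ 85. Check v ∈ {∞, 2, 3, 5, 13, 17, 23}.
v=2: v_2(a)=-2, v_2(b)=2; units ≡ 1, 5 (mod 8); ε·ε+αω+βω = 0·0+-2·1+2·0 ≡ 0  ⇒  (a,b)_2 = +1.
v=17: a=17^2·(≡3), b=17^5·(≡12) mod 17; (3|17)=-1, (12|17)=-1; (−1)^{2·5·8}·(-1)^5·(-1)^2 = -1.
v=23: a=23^2·(≡15), b=23^0·(≡12) mod 23; (15|23)=-1, (12|23)=+1; (−1)^{2·0·11}·(-1)^0·(+1)^2 = +1.
v=3: a=3^3·(≡2), b=3^2·(≡1) mod 3; (2|3)=-1, (1|3)=+1; (−1)^{3·2·1}·(-1)^2·(+1)^3 = +1.
v=13: a=13^1·(≡3), b=13^4·(≡7) mod 13; (3|13)=+1, (7|13)=-1; (−1)^{1·4·6}·(+1)^4·(-1)^1 = -1.
v=∞: -39 < 0 and 85 > 0  ⇒  (a,b)_∞ = +1.
v=5: a=5^0·(≡1), b=5^3·(≡2) mod 5; (1|5)=+1, (2|5)=-1; (−1)^{0·3·2}·(+1)^3·(-1)^0 = +1.
Ram(-39, 85) = {13, 17}; no ℚ_13-point on the conic.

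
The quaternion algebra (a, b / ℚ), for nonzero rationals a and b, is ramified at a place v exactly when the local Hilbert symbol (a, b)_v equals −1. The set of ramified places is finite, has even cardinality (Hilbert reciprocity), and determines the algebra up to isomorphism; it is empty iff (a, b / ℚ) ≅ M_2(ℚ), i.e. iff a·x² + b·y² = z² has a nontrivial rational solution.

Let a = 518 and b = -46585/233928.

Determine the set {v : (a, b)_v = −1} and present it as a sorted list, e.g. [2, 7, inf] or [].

Mod squares: a ≡ 518, b ≡ -770. Check v ∈ {∞, 2, 3, 5, 7, 11, 19, 37}.
v=2: v_2(a)=1, v_2(b)=-3; units ≡ 3, 7 (mod 8); ε·ε+αω+βω = 1·1+1·0+-3·1 ≡ 0  ⇒  (a,b)_2 = +1.
v=37: a=37^1·(≡14), b=37^0·(≡21) mod 37; (14|37)=-1, (21|37)=+1; (−1)^{1·0·18}·(-1)^0·(+1)^1 = +1.
v=3: a=3^0·(≡2), b=3^-4·(≡1) mod 3; (2|3)=-1, (1|3)=+1; (−1)^{0·-4·1}·(-1)^-4·(+1)^0 = +1.
v=7: a=7^1·(≡4), b=7^1·(≡1) mod 7; (4|7)=+1, (1|7)=+1; (−1)^{1·1·3}·(+1)^1·(+1)^1 = -1.
v=∞: 518 > 0 and -770 < 0  ⇒  (a,b)_∞ = +1.
v=19: a=19^0·(≡5), b=19^-2·(≡11) mod 19; (5|19)=+1, (11|19)=+1; (−1)^{0·-2·9}·(+1)^-2·(+1)^0 = +1.
v=5: a=5^0·(≡3), b=5^1·(≡1) mod 5; (3|5)=-1, (1|5)=+1; (−1)^{0·1·2}·(-1)^1·(+1)^0 = -1.
v=11: a=11^0·(≡1), b=11^3·(≡10) mod 11; (1|11)=+1, (10|11)=-1; (−1)^{0·3·5}·(+1)^3·(-1)^0 = +1.
(518, -770 / ℚ) ramifies at {5, 7}: a division algebra.

[5, 7]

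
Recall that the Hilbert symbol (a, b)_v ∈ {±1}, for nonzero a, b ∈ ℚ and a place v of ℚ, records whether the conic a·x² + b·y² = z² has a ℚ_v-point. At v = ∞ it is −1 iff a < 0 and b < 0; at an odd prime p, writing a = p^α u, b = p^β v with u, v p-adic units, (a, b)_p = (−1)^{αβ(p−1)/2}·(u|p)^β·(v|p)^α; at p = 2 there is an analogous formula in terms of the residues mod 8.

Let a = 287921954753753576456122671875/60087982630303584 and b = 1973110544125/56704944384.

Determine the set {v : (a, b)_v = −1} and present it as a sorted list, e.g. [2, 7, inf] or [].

[2, 7, 23, 29]

(a, b) ≡ (18354, 19285) mod (ℚ^×)²; places V = {2, 3, 5, 7, 11, 17, 19, 23, 29, 41, ∞}.
(a,b)_3: α=-3, u≡1; β=-2, v≡1 (mod 3); (1|3)=+1, (1|3)=+1; sign (−1)^0·+1^-2·+1^-3 = +1.
(a,b)_17: α=4, u≡12; β=4, v≡11 (mod 17); (12|17)=-1, (11|17)=-1; sign (−1)^0·-1^4·-1^4 = +1.
(a,b)_∞: sgn(18354)=+, sgn(19285)=+, so +1.
(a,b)_2: α=-5, β=-8; u≡1, v≡5 (mod 8); ε(u)ε(v)=0·0, αω(v)=-5·1, βω(u)=-8·0; sum ≡ 1  ⇒  -1.
(a,b)_5: α=6, u≡4; β=3, v≡2 (mod 5); (4|5)=+1, (2|5)=-1; sign (−1)^0·+1^3·-1^6 = +1.
(a,b)_29: α=4, u≡19; β=1, v≡12 (mod 29); (19|29)=-1, (12|29)=-1; sign (−1)^0·-1^1·-1^4 = -1.
(a,b)_41: α=-6, u≡15; β=-2, v≡6 (mod 41); (15|41)=-1, (6|41)=-1; sign (−1)^0·-1^-2·-1^-6 = +1.
(a,b)_23: α=1, u≡6; β=0, v≡21 (mod 23); (6|23)=+1, (21|23)=-1; sign (−1)^0·+1^0·-1^1 = -1.
(a,b)_7: α=11, u≡4; β=3, v≡2 (mod 7); (4|7)=+1, (2|7)=+1; sign (−1)^1·+1^3·+1^11 = -1.
(a,b)_11: α=-4, u≡7; β=-4, v≡6 (mod 11); (7|11)=-1, (6|11)=-1; sign (−1)^0·-1^-4·-1^-4 = +1.
(a,b)_19: α=3, u≡11; β=1, v≡12 (mod 19); (11|19)=+1, (12|19)=-1; sign (−1)^1·+1^1·-1^3 = +1.
|Ram(18354, 19285)| = 4, even; anisotropic at {2, 7, 23, 29}.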